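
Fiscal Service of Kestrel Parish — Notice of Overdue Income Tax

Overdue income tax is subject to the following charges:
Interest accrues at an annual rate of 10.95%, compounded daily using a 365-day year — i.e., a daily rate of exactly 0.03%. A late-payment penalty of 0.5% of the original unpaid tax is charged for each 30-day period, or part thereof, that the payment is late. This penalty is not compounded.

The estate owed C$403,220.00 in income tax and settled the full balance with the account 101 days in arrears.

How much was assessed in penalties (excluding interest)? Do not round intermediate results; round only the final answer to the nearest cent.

C$8,064.40

Penalty periods: ⌈101/30⌉ = 4; penalty = 4 × 0.5% × C$403,220.00 = C$8,064.40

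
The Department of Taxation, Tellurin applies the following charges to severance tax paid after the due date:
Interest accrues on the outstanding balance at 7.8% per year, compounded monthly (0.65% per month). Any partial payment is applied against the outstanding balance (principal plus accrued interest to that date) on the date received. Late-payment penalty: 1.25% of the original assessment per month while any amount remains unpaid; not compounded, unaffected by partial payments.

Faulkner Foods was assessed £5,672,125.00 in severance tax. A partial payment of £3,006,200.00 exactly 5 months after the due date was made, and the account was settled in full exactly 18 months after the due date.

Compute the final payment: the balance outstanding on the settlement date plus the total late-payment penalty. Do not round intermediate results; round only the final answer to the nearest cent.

Balance at month 5: £5,672,125.0000 × (1 + 0.0065)^5 = £5,858,881.1631…
After £3,006,200.00 payment: £5,858,881.1631… − £3,006,200.00 = £2,852,681.1631…
Balance at month 18: £2,852,681.1631… × (1 + 0.0065)^13 = £3,103,361.4735…
Penalty: 18 × 1.25% × £5,672,125.00 = £1,276,228.13…
Final settlement = outstanding balance + penalty = £3,103,361.4735… + £1,276,228.13… = £4,379,589.60

£4,379,589.60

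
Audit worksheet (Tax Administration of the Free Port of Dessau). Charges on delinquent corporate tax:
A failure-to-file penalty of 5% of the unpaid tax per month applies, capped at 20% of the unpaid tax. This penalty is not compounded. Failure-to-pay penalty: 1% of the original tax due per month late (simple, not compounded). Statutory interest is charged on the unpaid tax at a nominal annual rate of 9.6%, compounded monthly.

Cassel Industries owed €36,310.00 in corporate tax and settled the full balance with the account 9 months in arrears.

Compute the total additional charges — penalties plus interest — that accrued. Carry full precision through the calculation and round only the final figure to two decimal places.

Failure-to-file: 9 × 5% × €36,310.00 = €16,339.50, capped at 20% × €36,310.00 = €7,262.00
Failure-to-pay penalty = 1% × €36,310.00 × 9 mo = €3,267.90
Interest (9.6%/yr ÷ 12 = 0.8%/month): €36,310.00 × ((1 + 0.008)^9 − 1) = €2,699.5588…
Penalties + interest = €10,529.9000 + €2,699.5588… = €13,229.46

€13,229.46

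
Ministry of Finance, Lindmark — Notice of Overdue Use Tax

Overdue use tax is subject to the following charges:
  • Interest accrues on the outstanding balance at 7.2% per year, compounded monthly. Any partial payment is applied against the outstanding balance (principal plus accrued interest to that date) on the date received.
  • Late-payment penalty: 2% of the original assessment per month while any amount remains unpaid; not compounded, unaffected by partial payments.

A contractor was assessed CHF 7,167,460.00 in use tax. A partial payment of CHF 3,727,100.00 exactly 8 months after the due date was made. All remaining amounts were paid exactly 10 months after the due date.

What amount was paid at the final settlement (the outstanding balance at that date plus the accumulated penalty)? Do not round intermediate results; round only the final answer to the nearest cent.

CHF 5,270,839.25

Monthly rate = 7.2% ÷ 12 = 0.6%
Balance at month 8: CHF 7,167,460.0000 × (1 + 0.006)^8 = CHF 7,518,810.2306…
After CHF 3,727,100.00 payment: CHF 7,518,810.2306… − CHF 3,727,100.00 = CHF 3,791,710.2306…
Balance at month 10: CHF 3,791,710.2306… × (1 + 0.006)^2 = CHF 3,837,347.2550…
Penalty: 10 × 2% × CHF 7,167,460.00 = CHF 1,433,492.00
Final settlement = outstanding balance + penalty = CHF 3,837,347.2550… + CHF 1,433,492.00 = CHF 5,270,839.25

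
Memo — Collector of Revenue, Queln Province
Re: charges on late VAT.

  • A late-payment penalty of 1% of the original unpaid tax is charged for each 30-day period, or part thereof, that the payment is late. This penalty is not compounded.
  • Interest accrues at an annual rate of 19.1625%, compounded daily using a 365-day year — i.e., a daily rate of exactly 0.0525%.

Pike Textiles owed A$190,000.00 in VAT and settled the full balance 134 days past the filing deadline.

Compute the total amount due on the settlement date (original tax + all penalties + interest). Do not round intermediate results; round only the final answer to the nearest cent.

A$213,344.13

Penalty periods: ⌈134/30⌉ = 5; penalty = 5 × 1% × A$190,000.00 = A$9,500.00
Interest: A$190,000.00 × ((1 + 0.000525)^134 − 1) = A$190,000.00 × 0.07286382… = A$13,844.1256…
Total = A$190,000.00 + A$9,500.0000 + A$13,844.1256… = A$213,344.13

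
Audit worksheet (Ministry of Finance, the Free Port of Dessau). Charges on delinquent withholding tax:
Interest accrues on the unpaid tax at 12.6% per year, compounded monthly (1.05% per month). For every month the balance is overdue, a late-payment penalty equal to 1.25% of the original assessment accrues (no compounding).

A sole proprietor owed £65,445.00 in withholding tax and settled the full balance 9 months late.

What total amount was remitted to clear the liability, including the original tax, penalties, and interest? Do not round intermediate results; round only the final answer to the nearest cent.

£79,258.33

Late-payment penalty: 9 × 1.25% × £65,445.00 = £7,362.56…
Interest: £65,445.00 × ((1 + 0.0105)^9 − 1) = £65,445.00 × 0.0985678… = £6,450.7689…
Total = £65,445.00 + £7,362.5625 + £6,450.7689… = £79,258.33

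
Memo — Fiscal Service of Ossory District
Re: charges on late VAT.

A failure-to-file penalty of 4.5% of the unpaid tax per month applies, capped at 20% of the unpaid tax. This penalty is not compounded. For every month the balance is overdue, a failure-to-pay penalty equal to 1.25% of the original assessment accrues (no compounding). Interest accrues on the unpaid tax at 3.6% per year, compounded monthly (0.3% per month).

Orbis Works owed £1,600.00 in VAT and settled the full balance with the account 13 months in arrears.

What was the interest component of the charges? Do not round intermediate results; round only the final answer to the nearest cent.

Interest: £1,600.00 × ((1 + 0.003)^13 − 1) = £1,600.00 × 0.0397098… = £63.5356…

£63.54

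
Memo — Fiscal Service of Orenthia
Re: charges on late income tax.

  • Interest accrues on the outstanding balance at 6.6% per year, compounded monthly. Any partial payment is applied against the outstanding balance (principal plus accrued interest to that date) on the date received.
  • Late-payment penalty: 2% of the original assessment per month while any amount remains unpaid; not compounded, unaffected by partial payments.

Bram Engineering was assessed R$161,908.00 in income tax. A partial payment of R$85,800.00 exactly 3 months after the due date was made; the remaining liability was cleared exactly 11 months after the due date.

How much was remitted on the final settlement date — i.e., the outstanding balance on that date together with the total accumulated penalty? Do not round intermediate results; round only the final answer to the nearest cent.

Monthly rate = 6.6% ÷ 12 = 0.55%
Balance at month 3: R$161,908.0000 × (1 + 0.0055)^3 = R$164,594.2021…
After R$85,800.00 payment: R$164,594.2021… − R$85,800.00 = R$78,794.2021…
Balance at month 11: R$78,794.2021… × (1 + 0.0055)^8 = R$82,328.6249…
Penalty: 11 × 2% × R$161,908.00 = R$35,619.76
Final settlement = outstanding balance + penalty = R$82,328.6249… + R$35,619.76 = R$117,948.38

R$117,948.38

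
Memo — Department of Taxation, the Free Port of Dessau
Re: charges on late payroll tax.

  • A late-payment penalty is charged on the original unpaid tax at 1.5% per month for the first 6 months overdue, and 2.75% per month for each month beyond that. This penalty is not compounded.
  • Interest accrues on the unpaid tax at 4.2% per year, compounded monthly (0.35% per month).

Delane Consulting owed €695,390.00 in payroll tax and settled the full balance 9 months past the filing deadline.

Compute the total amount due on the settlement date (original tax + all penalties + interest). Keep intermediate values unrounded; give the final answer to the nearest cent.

€837,558.74

Penalty, months 1–6: 6 × 1.5% × €695,390.00 = €62,585.10
Penalty, months 7–9: 3 × 2.75% × €695,390.00 = €57,369.68…
Interest: €695,390.00 × ((1 + 0.0035)^9 − 1) = €695,390.00 × 0.0319446… = €22,213.9696…
Total = €695,390.00 + €119,954.7750 + €22,213.9696… = €837,558.74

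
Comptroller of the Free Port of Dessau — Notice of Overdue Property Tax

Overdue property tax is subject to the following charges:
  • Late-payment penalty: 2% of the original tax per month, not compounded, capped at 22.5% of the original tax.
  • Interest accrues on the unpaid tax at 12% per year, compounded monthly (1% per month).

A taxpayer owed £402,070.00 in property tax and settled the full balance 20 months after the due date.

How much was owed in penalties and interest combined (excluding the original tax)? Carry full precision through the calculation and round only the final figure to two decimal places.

Penalty (uncapped): 20 × 2% × £402,070.00 = £160,828.00; cap = 22.5% × £402,070.00 = £90,465.75 → penalty = £90,465.75
Interest: £402,070.00 × ((1 + 0.01)^20 − 1) = £402,070.00 × 0.2201900… = £88,531.8094…
Penalties + interest = £90,465.7500 + £88,531.8094… = £178,997.56

£178,997.56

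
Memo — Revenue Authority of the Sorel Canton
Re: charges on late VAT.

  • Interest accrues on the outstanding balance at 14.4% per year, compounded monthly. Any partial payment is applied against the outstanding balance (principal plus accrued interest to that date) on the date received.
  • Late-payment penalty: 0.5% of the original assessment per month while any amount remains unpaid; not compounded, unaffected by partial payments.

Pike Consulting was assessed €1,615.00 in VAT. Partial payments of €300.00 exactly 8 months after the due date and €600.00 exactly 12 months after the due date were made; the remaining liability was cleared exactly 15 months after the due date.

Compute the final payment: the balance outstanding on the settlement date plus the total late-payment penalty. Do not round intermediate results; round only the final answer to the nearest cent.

Monthly rate = 14.4% ÷ 12 = 1.2%
Balance at month 8: €1,615.0000 × (1 + 0.012)^8 = €1,776.7103…
After €300.00 payment: €1,776.7103… − €300.00 = €1,476.7103…
Balance at month 12: €1,476.7103… × (1 + 0.012)^4 = €1,548.8785…
After €600.00 payment: €1,548.8785… − €600.00 = €948.8785…
Balance at month 15: €948.8785… × (1 + 0.012)^3 = €983.4497…
Penalty: 15 × 0.5% × €1,615.00 = €121.13…
Final settlement = outstanding balance + penalty = €983.4497… + €121.13… = €1,104.57

€1,104.57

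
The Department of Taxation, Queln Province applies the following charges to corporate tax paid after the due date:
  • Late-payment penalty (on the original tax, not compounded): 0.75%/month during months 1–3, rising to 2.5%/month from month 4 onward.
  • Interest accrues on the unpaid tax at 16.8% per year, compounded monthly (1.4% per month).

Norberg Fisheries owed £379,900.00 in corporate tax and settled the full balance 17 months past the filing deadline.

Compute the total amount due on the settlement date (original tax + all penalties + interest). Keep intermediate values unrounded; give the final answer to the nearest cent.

Penalty, months 1–3: 3 × 0.75% × £379,900.00 = £8,547.75
Penalty, months 4–17: 14 × 2.5% × £379,900.00 = £132,965.00
Interest: £379,900.00 × ((1 + 0.014)^17 − 1) = £379,900.00 × 0.2666168… = £101,287.7122…
Total = £379,900.00 + £141,512.7500 + £101,287.7122… = £622,700.46

£622,700.46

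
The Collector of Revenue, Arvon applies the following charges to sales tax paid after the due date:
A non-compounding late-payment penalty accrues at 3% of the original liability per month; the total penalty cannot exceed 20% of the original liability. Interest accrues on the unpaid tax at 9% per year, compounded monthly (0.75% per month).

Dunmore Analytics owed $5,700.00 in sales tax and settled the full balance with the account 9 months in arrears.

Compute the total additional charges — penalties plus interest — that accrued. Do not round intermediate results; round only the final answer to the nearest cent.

$1,536.50

Penalty (uncapped): 9 × 3% × $5,700.00 = $1,539.00; cap = 20% × $5,700.00 = $1,140.00 → penalty = $1,140.00
Interest: $5,700.00 × ((1 + 0.0075)^9 − 1) = $5,700.00 × 0.0695608… = $396.4968…
Penalties + interest = $1,140.0000 + $396.4968… = $1,536.50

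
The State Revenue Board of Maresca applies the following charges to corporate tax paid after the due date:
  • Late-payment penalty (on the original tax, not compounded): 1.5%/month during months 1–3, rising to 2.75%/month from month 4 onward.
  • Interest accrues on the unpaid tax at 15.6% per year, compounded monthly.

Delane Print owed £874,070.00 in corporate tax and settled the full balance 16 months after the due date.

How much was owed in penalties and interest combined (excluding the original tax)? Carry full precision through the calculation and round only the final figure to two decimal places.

Penalty, months 1–3: 3 × 1.5% × £874,070.00 = £39,333.15
Penalty, months 4–16: 13 × 2.75% × £874,070.00 = £312,480.03…
Interest (15.6%/yr ÷ 12 = 1.3%/month): £874,070.00 × ((1 + 0.013)^16 − 1) = £200,654.9724…
Penalties + interest = £351,813.1750 + £200,654.9724… = £552,468.15

£552,468.15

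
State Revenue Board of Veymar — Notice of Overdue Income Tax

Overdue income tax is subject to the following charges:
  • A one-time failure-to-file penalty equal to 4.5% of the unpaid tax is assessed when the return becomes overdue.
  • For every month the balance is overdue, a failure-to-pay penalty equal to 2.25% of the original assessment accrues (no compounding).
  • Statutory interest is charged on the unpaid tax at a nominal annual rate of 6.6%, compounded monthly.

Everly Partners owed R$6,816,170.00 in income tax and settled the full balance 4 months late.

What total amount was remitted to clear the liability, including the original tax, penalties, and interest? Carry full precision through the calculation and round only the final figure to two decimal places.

Failure-to-file penalty: 4.5% × R$6,816,170.00 = R$306,727.65
Failure-to-pay penalty = 2.25% × R$6,816,170.00 × 4 mo = R$613,455.30
Interest (6.6%/yr ÷ 12 = 0.55%/month): R$6,816,170.00 × ((1 + 0.0055)^4 − 1) = R$151,197.4173…
Total = R$6,816,170.00 + R$920,182.9500 + R$151,197.4173… = R$7,887,550.37

R$7,887,550.37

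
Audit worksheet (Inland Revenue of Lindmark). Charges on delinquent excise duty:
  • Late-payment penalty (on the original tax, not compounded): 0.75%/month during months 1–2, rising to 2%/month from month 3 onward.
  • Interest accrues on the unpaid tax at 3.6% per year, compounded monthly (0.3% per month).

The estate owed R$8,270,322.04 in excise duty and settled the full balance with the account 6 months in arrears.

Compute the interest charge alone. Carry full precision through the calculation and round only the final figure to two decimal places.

R$149,986.77

Interest: R$8,270,322.04 × ((1 + 0.003)^6 − 1) = R$8,270,322.04 × 0.0181355… = R$149,986.7662…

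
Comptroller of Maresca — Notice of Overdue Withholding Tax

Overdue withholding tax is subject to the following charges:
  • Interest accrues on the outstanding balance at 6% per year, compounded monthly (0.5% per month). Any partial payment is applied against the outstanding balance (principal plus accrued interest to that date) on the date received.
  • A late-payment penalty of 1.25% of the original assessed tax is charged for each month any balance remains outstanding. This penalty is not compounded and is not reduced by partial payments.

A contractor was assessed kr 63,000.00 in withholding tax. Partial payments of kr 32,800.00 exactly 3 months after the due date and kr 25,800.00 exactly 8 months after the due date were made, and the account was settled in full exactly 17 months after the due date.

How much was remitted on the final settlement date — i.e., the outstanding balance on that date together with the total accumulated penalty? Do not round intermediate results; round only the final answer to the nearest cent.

Balance at month 3: kr 63,000.0000 × (1 + 0.005)^3 = kr 63,949.7329…
After kr 32,800.00 payment: kr 63,949.7329… − kr 32,800.00 = kr 31,149.7329…
Balance at month 8: kr 31,149.7329… × (1 + 0.005)^5 = kr 31,936.3027…
After kr 25,800.00 payment: kr 31,936.3027… − kr 25,800.00 = kr 6,136.3027…
Balance at month 17: kr 6,136.3027… × (1 + 0.005)^9 = kr 6,418.0239…
Penalty: 17 × 1.25% × kr 63,000.00 = kr 13,387.50
Final settlement = outstanding balance + penalty = kr 6,418.0239… + kr 13,387.50 = kr 19,805.52

kr 19,805.52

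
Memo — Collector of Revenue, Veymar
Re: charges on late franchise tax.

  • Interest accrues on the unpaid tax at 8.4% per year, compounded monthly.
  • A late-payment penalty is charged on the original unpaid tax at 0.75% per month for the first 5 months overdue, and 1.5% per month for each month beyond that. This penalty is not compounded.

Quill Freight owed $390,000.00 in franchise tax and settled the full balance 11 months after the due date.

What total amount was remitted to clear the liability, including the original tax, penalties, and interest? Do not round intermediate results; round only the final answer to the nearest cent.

Penalty, months 1–5: 5 × 0.75% × $390,000.00 = $14,625.00
Penalty, months 6–11: 6 × 1.5% × $390,000.00 = $35,100.00
Interest (8.4%/yr ÷ 12 = 0.7%/month): $390,000.00 × ((1 + 0.007)^11 − 1) = $31,103.4341…
Total = $390,000.00 + $49,725.0000 + $31,103.4341… = $470,828.43

$470,828.43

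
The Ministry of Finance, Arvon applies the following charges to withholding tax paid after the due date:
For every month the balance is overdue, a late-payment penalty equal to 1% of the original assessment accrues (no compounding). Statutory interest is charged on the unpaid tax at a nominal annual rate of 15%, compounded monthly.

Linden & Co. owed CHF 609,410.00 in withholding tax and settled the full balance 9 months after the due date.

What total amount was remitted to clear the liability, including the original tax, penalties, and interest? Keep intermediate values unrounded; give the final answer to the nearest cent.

CHF 736,345.34

Late-payment penalty = 1% × CHF 609,410.00 × 9 mo = CHF 54,846.90
Interest (15%/yr ÷ 12 = 1.25%/month): CHF 609,410.00 × ((1 + 0.0125)^9 − 1) = CHF 72,088.4359…
Total = CHF 609,410.00 + CHF 54,846.9000 + CHF 72,088.4359… = CHF 736,345.34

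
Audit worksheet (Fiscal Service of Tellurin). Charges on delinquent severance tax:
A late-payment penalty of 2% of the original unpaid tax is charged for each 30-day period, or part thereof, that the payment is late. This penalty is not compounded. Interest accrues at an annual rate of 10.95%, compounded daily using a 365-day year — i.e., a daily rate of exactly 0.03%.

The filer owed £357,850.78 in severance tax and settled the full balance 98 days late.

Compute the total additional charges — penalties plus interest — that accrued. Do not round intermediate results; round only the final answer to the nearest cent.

Penalty periods: ⌈98/30⌉ = 4; penalty = 4 × 2% × £357,850.78 = £28,628.06…
Interest: £357,850.78 × ((1 + 0.0003)^98 − 1) = £357,850.78 × 0.02983191… = £10,675.3708…
Penalties + interest = £28,628.0624 + £10,675.3708… = £39,303.43

£39,303.43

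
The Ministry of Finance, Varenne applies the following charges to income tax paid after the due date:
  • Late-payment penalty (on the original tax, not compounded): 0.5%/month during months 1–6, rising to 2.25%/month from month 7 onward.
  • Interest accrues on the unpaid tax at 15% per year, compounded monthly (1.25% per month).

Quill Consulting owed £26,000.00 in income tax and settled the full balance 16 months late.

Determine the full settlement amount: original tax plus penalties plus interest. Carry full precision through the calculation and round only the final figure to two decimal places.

£38,347.13

Penalty, months 1–6: 6 × 0.5% × £26,000.00 = £780.00
Penalty, months 7–16: 10 × 2.25% × £26,000.00 = £5,850.00
Interest: £26,000.00 × ((1 + 0.0125)^16 − 1) = £26,000.00 × 0.2198895… = £5,717.1282…
Total = £26,000.00 + £6,630.0000 + £5,717.1282… = £38,347.13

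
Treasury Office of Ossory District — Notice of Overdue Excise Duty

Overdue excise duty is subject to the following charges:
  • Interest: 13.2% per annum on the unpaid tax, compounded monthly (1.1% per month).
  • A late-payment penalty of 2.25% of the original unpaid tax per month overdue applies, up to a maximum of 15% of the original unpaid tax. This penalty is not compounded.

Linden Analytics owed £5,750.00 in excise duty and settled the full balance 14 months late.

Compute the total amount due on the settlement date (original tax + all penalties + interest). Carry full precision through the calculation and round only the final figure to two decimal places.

Penalty (uncapped): 14 × 2.25% × £5,750.00 = £1,811.25; cap = 15% × £5,750.00 = £862.50 → penalty = £862.50
Interest: £5,750.00 × ((1 + 0.011)^14 − 1) = £5,750.00 × 0.1655105… = £951.6852…
Total = £5,750.00 + £862.5000 + £951.6852… = £7,564.19

£7,564.19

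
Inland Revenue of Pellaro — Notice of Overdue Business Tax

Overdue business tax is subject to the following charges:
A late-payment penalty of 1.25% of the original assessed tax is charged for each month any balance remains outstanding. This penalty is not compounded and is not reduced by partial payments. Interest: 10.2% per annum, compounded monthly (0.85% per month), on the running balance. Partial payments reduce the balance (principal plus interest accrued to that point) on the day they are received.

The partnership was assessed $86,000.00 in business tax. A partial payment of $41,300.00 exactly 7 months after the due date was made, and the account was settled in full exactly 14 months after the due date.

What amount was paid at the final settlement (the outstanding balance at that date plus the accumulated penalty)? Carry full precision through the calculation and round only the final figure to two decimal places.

Balance at month 7: $86,000.0000 × (1 + 0.0085)^7 = $91,249.3478…
After $41,300.00 payment: $91,249.3478… − $41,300.00 = $49,949.3478…
Balance at month 14: $49,949.3478… × (1 + 0.0085)^7 = $52,998.2025…
Penalty: 14 × 1.25% × $86,000.00 = $15,050.00
Final settlement = outstanding balance + penalty = $52,998.2025… + $15,050.00 = $68,048.20

$68,048.20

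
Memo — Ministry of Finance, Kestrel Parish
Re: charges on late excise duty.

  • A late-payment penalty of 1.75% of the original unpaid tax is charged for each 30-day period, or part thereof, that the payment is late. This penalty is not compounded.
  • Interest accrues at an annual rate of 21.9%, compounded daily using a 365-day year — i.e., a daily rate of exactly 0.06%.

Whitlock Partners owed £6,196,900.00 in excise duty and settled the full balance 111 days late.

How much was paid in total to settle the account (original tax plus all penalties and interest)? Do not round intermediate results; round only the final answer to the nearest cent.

Penalty periods: ⌈111/30⌉ = 4; penalty = 4 × 1.75% × £6,196,900.00 = £433,783.00
Interest: £6,196,900.00 × ((1 + 0.0006)^111 − 1) = £6,196,900.00 × 0.06884650… = £426,634.8652…
Total = £6,196,900.00 + £433,783.0000 + £426,634.8652… = £7,057,317.87

£7,057,317.87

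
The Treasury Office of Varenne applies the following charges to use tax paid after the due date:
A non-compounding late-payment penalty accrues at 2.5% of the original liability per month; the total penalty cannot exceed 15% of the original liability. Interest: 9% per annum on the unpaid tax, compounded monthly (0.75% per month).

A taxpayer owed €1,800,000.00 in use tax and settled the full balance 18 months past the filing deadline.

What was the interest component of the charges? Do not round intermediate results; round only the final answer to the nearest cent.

Interest: €1,800,000.00 × ((1 + 0.0075)^18 − 1) = €1,800,000.00 × 0.1439604… = €259,128.6997…

€259,128.70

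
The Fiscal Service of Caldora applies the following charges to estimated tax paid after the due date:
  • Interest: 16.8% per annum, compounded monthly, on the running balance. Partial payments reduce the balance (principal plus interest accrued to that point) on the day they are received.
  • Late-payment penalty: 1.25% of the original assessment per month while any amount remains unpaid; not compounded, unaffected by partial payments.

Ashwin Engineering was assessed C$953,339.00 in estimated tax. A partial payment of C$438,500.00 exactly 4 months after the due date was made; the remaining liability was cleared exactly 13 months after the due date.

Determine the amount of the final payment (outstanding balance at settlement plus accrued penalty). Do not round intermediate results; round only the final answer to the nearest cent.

C$800,165.67

Monthly rate = 16.8% ÷ 12 = 1.4%
Balance at month 4: C$953,339.0000 × (1 + 0.014)^4 = C$1,007,857.6111…
After C$438,500.00 payment: C$1,007,857.6111… − C$438,500.00 = C$569,357.6111…
Balance at month 13: C$569,357.6111… × (1 + 0.014)^9 = C$645,248.0870…
Penalty: 13 × 1.25% × C$953,339.00 = C$154,917.59…
Final settlement = outstanding balance + penalty = C$645,248.0870… + C$154,917.59… = C$800,165.67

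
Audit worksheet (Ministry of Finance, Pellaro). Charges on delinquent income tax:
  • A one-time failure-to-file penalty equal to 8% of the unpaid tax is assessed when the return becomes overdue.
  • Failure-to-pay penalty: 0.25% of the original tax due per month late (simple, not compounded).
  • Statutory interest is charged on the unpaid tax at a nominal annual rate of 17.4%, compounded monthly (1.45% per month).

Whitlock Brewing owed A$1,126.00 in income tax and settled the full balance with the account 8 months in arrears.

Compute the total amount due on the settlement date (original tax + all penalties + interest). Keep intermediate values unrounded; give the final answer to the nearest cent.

A$1,376.04

Failure-to-file penalty: 8% × A$1,126.00 = A$90.08
Failure-to-pay penalty: 8 × 0.25% × A$1,126.00 = A$22.52
Interest: A$1,126.00 × ((1 + 0.0145)^8 − 1) = A$1,126.00 × 0.1220609… = A$137.4405…
Total = A$1,126.00 + A$112.6000 + A$137.4405… = A$1,376.04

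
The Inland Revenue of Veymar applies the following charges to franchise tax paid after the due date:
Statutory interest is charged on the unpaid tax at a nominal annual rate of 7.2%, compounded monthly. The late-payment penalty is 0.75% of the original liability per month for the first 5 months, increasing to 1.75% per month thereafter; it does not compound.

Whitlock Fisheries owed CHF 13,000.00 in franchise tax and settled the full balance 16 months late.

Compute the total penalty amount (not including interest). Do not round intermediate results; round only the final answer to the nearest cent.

CHF 2,990.00

Penalty, months 1–5: 5 × 0.75% × CHF 13,000.00 = CHF 487.50
Penalty, months 6–16: 11 × 1.75% × CHF 13,000.00 = CHF 2,502.50
Total penalty = CHF 487.50 + CHF 2,502.50 = CHF 2,990.00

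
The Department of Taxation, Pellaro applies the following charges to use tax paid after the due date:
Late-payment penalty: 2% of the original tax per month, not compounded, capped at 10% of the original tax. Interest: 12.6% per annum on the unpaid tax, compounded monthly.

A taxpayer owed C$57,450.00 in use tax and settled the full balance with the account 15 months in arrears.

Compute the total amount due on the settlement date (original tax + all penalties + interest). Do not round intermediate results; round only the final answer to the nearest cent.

C$72,939.67

Penalty (uncapped): 15 × 2% × C$57,450.00 = C$17,235.00; cap = 10% × C$57,450.00 = C$5,745.00 → penalty = C$5,745.00
Interest (12.6%/yr ÷ 12 = 1.05%/month): C$57,450.00 × ((1 + 0.0105)^15 − 1) = C$9,744.6662…
Total = C$57,450.00 + C$5,745.0000 + C$9,744.6662… = C$72,939.67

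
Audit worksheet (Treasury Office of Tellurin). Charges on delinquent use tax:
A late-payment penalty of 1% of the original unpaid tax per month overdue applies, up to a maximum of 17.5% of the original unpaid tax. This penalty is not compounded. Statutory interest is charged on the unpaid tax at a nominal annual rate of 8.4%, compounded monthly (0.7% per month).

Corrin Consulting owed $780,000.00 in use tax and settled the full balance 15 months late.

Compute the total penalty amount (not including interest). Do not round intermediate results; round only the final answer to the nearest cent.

Penalty: 15 × 1% × $780,000.00 = $117,000.00 (below the 17.5% cap of $136,500.00)

$117,000.00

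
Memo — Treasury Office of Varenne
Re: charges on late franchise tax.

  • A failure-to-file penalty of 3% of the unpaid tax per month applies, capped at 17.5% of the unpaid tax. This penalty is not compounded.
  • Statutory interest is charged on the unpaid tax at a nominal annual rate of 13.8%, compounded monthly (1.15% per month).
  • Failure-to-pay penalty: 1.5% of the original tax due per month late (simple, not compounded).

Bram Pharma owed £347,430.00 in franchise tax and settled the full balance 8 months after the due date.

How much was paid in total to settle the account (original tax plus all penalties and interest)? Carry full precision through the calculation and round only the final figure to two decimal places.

Failure-to-file: 8 × 3% × £347,430.00 = £83,383.20, capped at 17.5% × £347,430.00 = £60,800.25
Failure-to-pay penalty: 8 × 1.5% × £347,430.00 = £41,691.60
Interest: £347,430.00 × ((1 + 0.0115)^8 − 1) = £347,430.00 × 0.0957894… = £33,280.1129…
Total = £347,430.00 + £102,491.8500 + £33,280.1129… = £483,201.96

£483,201.96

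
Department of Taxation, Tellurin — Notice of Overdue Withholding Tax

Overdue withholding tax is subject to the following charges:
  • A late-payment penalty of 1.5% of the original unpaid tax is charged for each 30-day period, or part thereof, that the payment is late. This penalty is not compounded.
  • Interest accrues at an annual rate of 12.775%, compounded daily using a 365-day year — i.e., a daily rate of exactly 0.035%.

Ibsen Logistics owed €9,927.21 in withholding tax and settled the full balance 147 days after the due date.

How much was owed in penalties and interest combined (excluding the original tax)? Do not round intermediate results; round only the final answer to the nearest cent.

€1,268.57

Penalty periods: ⌈147/30⌉ = 5; penalty = 5 × 1.5% × €9,927.21 = €744.54…
Interest: €9,927.21 × ((1 + 0.00035)^147 − 1) = €9,927.21 × 0.05278707… = €524.0283…
Penalties + interest = €744.5408… + €524.0283… = €1,268.57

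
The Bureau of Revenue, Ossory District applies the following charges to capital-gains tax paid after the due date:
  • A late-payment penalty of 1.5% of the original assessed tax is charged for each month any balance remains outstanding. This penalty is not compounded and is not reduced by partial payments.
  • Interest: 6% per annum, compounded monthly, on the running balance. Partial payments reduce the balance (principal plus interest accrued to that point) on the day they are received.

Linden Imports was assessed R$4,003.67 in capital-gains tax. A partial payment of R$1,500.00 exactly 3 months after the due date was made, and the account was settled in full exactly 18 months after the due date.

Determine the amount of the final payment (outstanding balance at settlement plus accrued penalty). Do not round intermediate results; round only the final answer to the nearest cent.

R$3,844.20

Monthly rate = 6% ÷ 12 = 0.5%
Balance at month 3: R$4,003.6700 × (1 + 0.005)^3 = R$4,064.0258…
After R$1,500.00 payment: R$4,064.0258… − R$1,500.00 = R$2,564.0258…
Balance at month 18: R$2,564.0258… × (1 + 0.005)^15 = R$2,763.2064…
Penalty: 18 × 1.5% × R$4,003.67 = R$1,080.99…
Final settlement = outstanding balance + penalty = R$2,763.2064… + R$1,080.99… = R$3,844.20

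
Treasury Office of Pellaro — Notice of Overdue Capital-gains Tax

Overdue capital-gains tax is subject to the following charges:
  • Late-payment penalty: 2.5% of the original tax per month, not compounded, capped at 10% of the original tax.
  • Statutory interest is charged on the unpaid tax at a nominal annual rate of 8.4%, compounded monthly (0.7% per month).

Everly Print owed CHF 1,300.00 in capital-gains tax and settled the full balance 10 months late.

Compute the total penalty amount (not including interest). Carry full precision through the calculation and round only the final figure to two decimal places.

Penalty (uncapped): 10 × 2.5% × CHF 1,300.00 = CHF 325.00; cap = 10% × CHF 1,300.00 = CHF 130.00 → penalty = CHF 130.00

CHF 130.00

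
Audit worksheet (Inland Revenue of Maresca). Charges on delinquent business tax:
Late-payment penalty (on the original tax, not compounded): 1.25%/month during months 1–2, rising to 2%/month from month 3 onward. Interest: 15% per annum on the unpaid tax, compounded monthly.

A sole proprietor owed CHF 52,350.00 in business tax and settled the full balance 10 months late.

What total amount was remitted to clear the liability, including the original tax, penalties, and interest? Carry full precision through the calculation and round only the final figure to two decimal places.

CHF 68,959.13

Penalty, months 1–2: 2 × 1.25% × CHF 52,350.00 = CHF 1,308.75
Penalty, months 3–10: 8 × 2% × CHF 52,350.00 = CHF 8,376.00
Interest (15%/yr ÷ 12 = 1.25%/month): CHF 52,350.00 × ((1 + 0.0125)^10 − 1) = CHF 6,924.3779…
Total = CHF 52,350.00 + CHF 9,684.7500 + CHF 6,924.3779… = CHF 68,959.13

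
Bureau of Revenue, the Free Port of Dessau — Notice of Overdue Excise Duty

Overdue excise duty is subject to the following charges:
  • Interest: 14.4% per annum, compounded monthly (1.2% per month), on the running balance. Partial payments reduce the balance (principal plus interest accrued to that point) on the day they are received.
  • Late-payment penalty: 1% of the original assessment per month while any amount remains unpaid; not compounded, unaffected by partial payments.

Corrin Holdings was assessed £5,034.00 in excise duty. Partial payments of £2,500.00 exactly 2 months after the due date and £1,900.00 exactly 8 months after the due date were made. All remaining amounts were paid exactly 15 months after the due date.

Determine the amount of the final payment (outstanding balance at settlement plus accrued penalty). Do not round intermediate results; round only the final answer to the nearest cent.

Balance at month 2: £5,034.0000 × (1 + 0.012)^2 = £5,155.5409…
After £2,500.00 payment: £5,155.5409… − £2,500.00 = £2,655.5409…
Balance at month 8: £2,655.5409… × (1 + 0.012)^6 = £2,852.5684…
After £1,900.00 payment: £2,852.5684… − £1,900.00 = £952.5684…
Balance at month 15: £952.5684… × (1 + 0.012)^7 = £1,035.5230…
Penalty: 15 × 1% × £5,034.00 = £755.10
Final settlement = outstanding balance + penalty = £1,035.5230… + £755.10 = £1,790.62

£1,790.62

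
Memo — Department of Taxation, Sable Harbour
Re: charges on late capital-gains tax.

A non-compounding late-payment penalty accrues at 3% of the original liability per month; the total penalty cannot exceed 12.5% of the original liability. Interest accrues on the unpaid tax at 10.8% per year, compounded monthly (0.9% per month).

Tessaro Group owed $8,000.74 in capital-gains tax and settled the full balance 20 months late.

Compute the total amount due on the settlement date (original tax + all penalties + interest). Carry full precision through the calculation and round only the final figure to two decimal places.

$10,571.01

Penalty (uncapped): 20 × 3% × $8,000.74 = $4,800.44…; cap = 12.5% × $8,000.74 = $1,000.09… → penalty = $1,000.09…
Interest: $8,000.74 × ((1 + 0.009)^20 − 1) = $8,000.74 × 0.1962538… = $1,570.1755…
Total = $8,000.74 + $1,000.0925 + $1,570.1755… = $10,571.01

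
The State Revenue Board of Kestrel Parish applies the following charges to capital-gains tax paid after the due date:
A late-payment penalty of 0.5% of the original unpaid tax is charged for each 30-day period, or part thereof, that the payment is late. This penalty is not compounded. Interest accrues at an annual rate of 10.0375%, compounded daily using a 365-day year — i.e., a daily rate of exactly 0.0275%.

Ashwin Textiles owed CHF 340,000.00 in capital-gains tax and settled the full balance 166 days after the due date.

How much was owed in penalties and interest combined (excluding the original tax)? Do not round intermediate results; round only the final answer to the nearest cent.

CHF 26,078.49

Penalty periods: ⌈166/30⌉ = 6; penalty = 6 × 0.5% × CHF 340,000.00 = CHF 10,200.00
Interest: CHF 340,000.00 × ((1 + 0.000275)^166 − 1) = CHF 340,000.00 × 0.04670143… = CHF 15,878.4863…
Penalties + interest = CHF 10,200.0000 + CHF 15,878.4863… = CHF 26,078.49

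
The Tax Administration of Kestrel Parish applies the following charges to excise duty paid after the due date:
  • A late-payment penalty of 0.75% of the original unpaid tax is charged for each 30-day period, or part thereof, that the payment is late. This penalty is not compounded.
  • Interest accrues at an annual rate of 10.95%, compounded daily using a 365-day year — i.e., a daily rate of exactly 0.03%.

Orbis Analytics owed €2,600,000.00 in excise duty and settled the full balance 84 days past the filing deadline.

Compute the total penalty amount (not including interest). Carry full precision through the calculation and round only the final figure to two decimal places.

Penalty periods: ⌈84/30⌉ = 3; penalty = 3 × 0.75% × €2,600,000.00 = €58,500.00

€58,500.00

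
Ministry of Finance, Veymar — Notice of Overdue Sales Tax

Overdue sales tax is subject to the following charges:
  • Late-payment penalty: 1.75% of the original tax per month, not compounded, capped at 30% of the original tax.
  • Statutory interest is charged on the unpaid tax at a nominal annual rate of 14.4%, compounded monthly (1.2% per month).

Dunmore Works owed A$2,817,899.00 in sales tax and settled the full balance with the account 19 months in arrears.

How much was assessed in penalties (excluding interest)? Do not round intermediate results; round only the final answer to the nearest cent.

Penalty (uncapped): 19 × 1.75% × A$2,817,899.00 = A$936,951.42…; cap = 30% × A$2,817,899.00 = A$845,369.70 → penalty = A$845,369.70

A$845,369.70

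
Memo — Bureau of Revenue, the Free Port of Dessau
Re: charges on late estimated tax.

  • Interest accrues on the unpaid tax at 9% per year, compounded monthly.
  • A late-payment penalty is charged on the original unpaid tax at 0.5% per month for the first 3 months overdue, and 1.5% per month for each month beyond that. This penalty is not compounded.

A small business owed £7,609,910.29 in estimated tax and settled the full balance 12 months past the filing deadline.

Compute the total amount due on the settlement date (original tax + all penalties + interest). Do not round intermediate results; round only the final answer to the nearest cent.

Penalty, months 1–3: 3 × 0.5% × £7,609,910.29 = £114,148.65…
Penalty, months 4–12: 9 × 1.5% × £7,609,910.29 = £1,027,337.89…
Interest (9%/yr ÷ 12 = 0.75%/month): £7,609,910.29 × ((1 + 0.0075)^12 − 1) = £713,862.0759…
Total = £7,609,910.29 + £1,141,486.5435 + £713,862.0759… = £9,465,258.91

£9,465,258.91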